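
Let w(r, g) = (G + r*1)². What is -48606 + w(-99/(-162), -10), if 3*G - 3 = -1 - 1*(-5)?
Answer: -15745535/324 ≈ -48597.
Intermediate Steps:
G = 7/3 (G = 1 + (-1 - 1*(-5))/3 = 1 + (-1 + 5)/3 = 1 + (⅓)*4 = 1 + 4/3 = 7/3 ≈ 2.3333)
w(r, g) = (7/3 + r)² (w(r, g) = (7/3 + r*1)² = (7/3 + r)²)
-48606 + w(-99/(-162), -10) = -48606 + (7 + 3*(-99/(-162)))²/9 = -48606 + (7 + 3*(-99*(-1/162)))²/9 = -48606 + (7 + 3*(11/18))²/9 = -48606 + (7 + 11/6)²/9 = -48606 + (53/6)²/9 = -48606 + (⅑)*(2809/36) = -48606 + 2809/324 = -15745535/324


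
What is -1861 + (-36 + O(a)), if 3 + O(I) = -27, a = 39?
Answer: -1927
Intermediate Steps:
O(I) = -30 (O(I) = -3 - 27 = -30)
-1861 + (-36 + O(a)) = -1861 + (-36 - 30) = -1861 - 66 = -1927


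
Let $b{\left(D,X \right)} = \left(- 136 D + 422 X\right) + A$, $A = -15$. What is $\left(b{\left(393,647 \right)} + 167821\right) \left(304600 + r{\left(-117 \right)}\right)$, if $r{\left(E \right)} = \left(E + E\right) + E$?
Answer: $117863628608$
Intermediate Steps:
$r{\left(E \right)} = 3 E$ ($r{\left(E \right)} = 2 E + E = 3 E$)
$b{\left(D,X \right)} = -15 - 136 D + 422 X$ ($b{\left(D,X \right)} = \left(- 136 D + 422 X\right) - 15 = -15 - 136 D + 422 X$)
$\left(b{\left(393,647 \right)} + 167821\right) \left(304600 + r{\left(-117 \right)}\right) = \left(\left(-15 - 53448 + 422 \cdot 647\right) + 167821\right) \left(304600 + 3 \left(-117\right)\right) = \left(\left(-15 - 53448 + 273034\right) + 167821\right) \left(304600 - 351\right) = \left(219571 + 167821\right) 304249 = 387392 \cdot 304249 = 117863628608$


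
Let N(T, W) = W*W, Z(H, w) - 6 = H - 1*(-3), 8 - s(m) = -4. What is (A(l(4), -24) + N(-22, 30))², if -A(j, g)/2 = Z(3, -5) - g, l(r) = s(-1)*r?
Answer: 685584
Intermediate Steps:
s(m) = 12 (s(m) = 8 - 1*(-4) = 8 + 4 = 12)
Z(H, w) = 9 + H (Z(H, w) = 6 + (H - 1*(-3)) = 6 + (H + 3) = 6 + (3 + H) = 9 + H)
l(r) = 12*r
N(T, W) = W²
A(j, g) = -24 + 2*g (A(j, g) = -2*((9 + 3) - g) = -2*(12 - g) = -24 + 2*g)
(A(l(4), -24) + N(-22, 30))² = ((-24 + 2*(-24)) + 30²)² = ((-24 - 48) + 900)² = (-72 + 900)² = 828² = 685584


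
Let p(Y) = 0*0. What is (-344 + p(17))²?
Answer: 118336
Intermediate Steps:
p(Y) = 0
(-344 + p(17))² = (-344 + 0)² = (-344)² = 118336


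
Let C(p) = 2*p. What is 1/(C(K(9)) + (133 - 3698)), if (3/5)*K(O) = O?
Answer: -1/3535 ≈ -0.00028289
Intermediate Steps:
K(O) = 5*O/3
1/(C(K(9)) + (133 - 3698)) = 1/(2*((5/3)*9) + (133 - 3698)) = 1/(2*15 - 3565) = 1/(30 - 3565) = 1/(-3535) = -1/3535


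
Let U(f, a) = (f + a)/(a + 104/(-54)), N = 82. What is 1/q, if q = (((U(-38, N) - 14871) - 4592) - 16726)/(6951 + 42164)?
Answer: -10618663/7823943 ≈ -1.3572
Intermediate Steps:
U(f, a) = (a + f)/(-52/27 + a) (U(f, a) = (a + f)/(a + 104*(-1/54)) = (a + f)/(a - 52/27) = (a + f)/(-52/27 + a))
q = -7823943/10618663 (q = (((27*(82 - 38)/(-52 + 27*82) - 14871) - 4592) - 16726)/(6951 + 42164) = (((27*44/(-52 + 2214) - 14871) - 4592) - 16726)/49115 = (((27*44/2162 - 14871) - 4592) - 16726)*(1/49115) = (((27*(1/2162)*44 - 14871) - 4592) - 16726)*(1/49115) = (((594/1081 - 14871) - 4592) - 16726)*(1/49115) = ((-16074957/1081 - 4592) - 16726)*(1/49115) = (-21038909/1081 - 16726)*(1/49115) = -39119715/1081*1/49115 = -7823943/10618663 ≈ -0.73681)
1/q = 1/(-7823943/10618663) = -10618663/7823943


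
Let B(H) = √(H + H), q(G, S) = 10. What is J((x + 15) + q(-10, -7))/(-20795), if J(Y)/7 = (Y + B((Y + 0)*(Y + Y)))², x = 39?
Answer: -258048/20795 ≈ -12.409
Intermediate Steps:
B(H) = √2*√H (B(H) = √(2*H) = √2*√H)
J(Y) = 7*(Y + 2*√(Y²))² (J(Y) = 7*(Y + √2*√((Y + 0)*(Y + Y)))² = 7*(Y + √2*√(Y*(2*Y)))² = 7*(Y + √2*√(2*Y²))² = 7*(Y + √2*(√2*√(Y²)))² = 7*(Y + 2*√(Y²))²)
J((x + 15) + q(-10, -7))/(-20795) = (7*(((39 + 15) + 10) + 2*√(((39 + 15) + 10)²))²)/(-20795) = (7*((54 + 10) + 2*√((54 + 10)²))²)*(-1/20795) = (7*(64 + 2*√(64²))²)*(-1/20795) = (7*(64 + 2*√4096)²)*(-1/20795) = (7*(64 + 2*64)²)*(-1/20795) = (7*(64 + 128)²)*(-1/20795) = (7*192²)*(-1/20795) = (7*36864)*(-1/20795) = 258048*(-1/20795) = -258048/20795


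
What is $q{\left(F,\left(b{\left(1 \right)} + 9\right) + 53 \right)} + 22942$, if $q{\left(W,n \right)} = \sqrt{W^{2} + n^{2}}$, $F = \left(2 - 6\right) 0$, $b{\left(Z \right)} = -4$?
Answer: $23000$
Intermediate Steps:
$F = 0$ ($F = \left(-4\right) 0 = 0$)
$q{\left(F,\left(b{\left(1 \right)} + 9\right) + 53 \right)} + 22942 = \sqrt{0^{2} + \left(\left(-4 + 9\right) + 53\right)^{2}} + 22942 = \sqrt{0 + \left(5 + 53\right)^{2}} + 22942 = \sqrt{0 + 58^{2}} + 22942 = \sqrt{0 + 3364} + 22942 = \sqrt{3364} + 22942 = 58 + 22942 = 23000$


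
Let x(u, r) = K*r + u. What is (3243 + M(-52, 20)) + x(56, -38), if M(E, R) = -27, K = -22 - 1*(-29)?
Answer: 3006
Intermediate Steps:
K = 7 (K = -22 + 29 = 7)
x(u, r) = u + 7*r (x(u, r) = 7*r + u = u + 7*r)
(3243 + M(-52, 20)) + x(56, -38) = (3243 - 27) + (56 + 7*(-38)) = 3216 + (56 - 266) = 3216 - 210 = 3006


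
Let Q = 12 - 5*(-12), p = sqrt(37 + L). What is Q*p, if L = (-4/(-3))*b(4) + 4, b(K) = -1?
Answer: 24*sqrt(357) ≈ 453.47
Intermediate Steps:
L = 8/3 (L = -4/(-3)*(-1) + 4 = -4*(-1/3)*(-1) + 4 = (4/3)*(-1) + 4 = -4/3 + 4 = 8/3 ≈ 2.6667)
p = sqrt(357)/3 (p = sqrt(37 + 8/3) = sqrt(119/3) = sqrt(357)/3 ≈ 6.2981)
Q = 72 (Q = 12 + 60 = 72)
Q*p = 72*(sqrt(357)/3) = 24*sqrt(357)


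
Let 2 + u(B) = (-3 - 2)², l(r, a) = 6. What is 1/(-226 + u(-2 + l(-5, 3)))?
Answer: -1/203 ≈ -0.0049261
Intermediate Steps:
u(B) = 23 (u(B) = -2 + (-3 - 2)² = -2 + (-5)² = -2 + 25 = 23)
1/(-226 + u(-2 + l(-5, 3))) = 1/(-226 + 23) = 1/(-203) = -1/203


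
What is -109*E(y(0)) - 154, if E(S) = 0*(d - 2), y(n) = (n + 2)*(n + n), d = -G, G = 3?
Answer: -154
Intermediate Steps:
d = -3 (d = -1*3 = -3)
y(n) = 2*n*(2 + n) (y(n) = (2 + n)*(2*n) = 2*n*(2 + n))
E(S) = 0 (E(S) = 0*(-3 - 2) = 0*(-5) = 0)
-109*E(y(0)) - 154 = -109*0 - 154 = 0 - 154 = -154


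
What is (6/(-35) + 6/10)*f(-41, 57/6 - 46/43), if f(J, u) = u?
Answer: 2175/602 ≈ 3.6130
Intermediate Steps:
(6/(-35) + 6/10)*f(-41, 57/6 - 46/43) = (6/(-35) + 6/10)*(57/6 - 46/43) = (6*(-1/35) + 6*(⅒))*(57*(⅙) - 46*1/43) = (-6/35 + ⅗)*(19/2 - 46/43) = (3/7)*(725/86) = 2175/602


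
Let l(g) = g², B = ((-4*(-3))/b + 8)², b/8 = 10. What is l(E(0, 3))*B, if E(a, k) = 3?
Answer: 239121/400 ≈ 597.80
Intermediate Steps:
b = 80 (b = 8*10 = 80)
B = 26569/400 (B = (-4*(-3)/80 + 8)² = (12*(1/80) + 8)² = (3/20 + 8)² = (163/20)² = 26569/400 ≈ 66.422)
l(E(0, 3))*B = 3²*(26569/400) = 9*(26569/400) = 239121/400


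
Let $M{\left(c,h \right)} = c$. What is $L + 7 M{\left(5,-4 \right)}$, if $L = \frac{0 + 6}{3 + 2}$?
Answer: $\frac{181}{5} \approx 36.2$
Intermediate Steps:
$L = \frac{6}{5} \approx 1.2$
$L + 7 M{\left(5,-4 \right)} = \frac{6}{5} + 7 \cdot 5 = \frac{6}{5} + 35 = \frac{181}{5}$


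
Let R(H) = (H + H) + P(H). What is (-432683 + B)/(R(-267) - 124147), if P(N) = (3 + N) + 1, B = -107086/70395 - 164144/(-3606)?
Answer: 18303829129991/5286055160880 ≈ 3.4627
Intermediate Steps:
B = 1861460794/42307395 (B = -107086*1/70395 - 164144*(-1/3606) = -107086/70395 + 82072/1803 = 1861460794/42307395 ≈ 43.998)
P(N) = 4 + N
R(H) = 4 + 3*H (R(H) = (H + H) + (4 + H) = 2*H + (4 + H) = 4 + 3*H)
(-432683 + B)/(R(-267) - 124147) = (-432683 + 1861460794/42307395)/((4 + 3*(-267)) - 124147) = -18303829129991/(42307395*((4 - 801) - 124147)) = -18303829129991/(42307395*(-797 - 124147)) = -18303829129991/42307395/(-124944) = -18303829129991/42307395*(-1/124944) = 18303829129991/5286055160880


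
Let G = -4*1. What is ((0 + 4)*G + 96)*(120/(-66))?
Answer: -1600/11 ≈ -145.45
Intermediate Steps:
G = -4
((0 + 4)*G + 96)*(120/(-66)) = ((0 + 4)*(-4) + 96)*(120/(-66)) = (4*(-4) + 96)*(120*(-1/66)) = (-16 + 96)*(-20/11) = 80*(-20/11) = -1600/11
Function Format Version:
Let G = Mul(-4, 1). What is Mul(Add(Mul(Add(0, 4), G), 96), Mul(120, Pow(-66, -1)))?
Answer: Rational(-1600, 11) ≈ -145.45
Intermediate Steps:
G = -4
Mul(Add(Mul(Add(0, 4), G), 96), Mul(120, Pow(-66, -1))) = Mul(Add(Mul(Add(0, 4), -4), 96), Mul(120, Pow(-66, -1))) = Mul(Add(Mul(4, -4), 96), Mul(120, Rational(-1, 66))) = Mul(Add(-16, 96), Rational(-20, 11)) = Mul(80, Rational(-20, 11)) = Rational(-1600, 11)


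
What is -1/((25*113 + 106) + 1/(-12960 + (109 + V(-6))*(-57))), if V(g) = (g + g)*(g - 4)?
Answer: -26013/76244102 ≈ -0.00034118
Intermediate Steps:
V(g) = 2*g*(-4 + g) (V(g) = (2*g)*(-4 + g) = 2*g*(-4 + g))
-1/((25*113 + 106) + 1/(-12960 + (109 + V(-6))*(-57))) = -1/((25*113 + 106) + 1/(-12960 + (109 + 2*(-6)*(-4 - 6))*(-57))) = -1/((2825 + 106) + 1/(-12960 + (109 + 2*(-6)*(-10))*(-57))) = -1/(2931 + 1/(-12960 + (109 + 120)*(-57))) = -1/(2931 + 1/(-12960 + 229*(-57))) = -1/(2931 + 1/(-12960 - 13053)) = -1/(2931 + 1/(-26013)) = -1/(2931 - 1/26013) = -1/76244102/26013 = -1*26013/76244102 = -26013/76244102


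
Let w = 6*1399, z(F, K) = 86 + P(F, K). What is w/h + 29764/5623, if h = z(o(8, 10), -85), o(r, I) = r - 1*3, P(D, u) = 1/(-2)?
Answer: 33162856/320511 ≈ 103.47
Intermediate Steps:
P(D, u) = -½ (P(D, u) = 1*(-½) = -½)
o(r, I) = -3 + r (o(r, I) = r - 3 = -3 + r)
z(F, K) = 171/2 (z(F, K) = 86 - ½ = 171/2)
h = 171/2 ≈ 85.500
w = 8394
w/h + 29764/5623 = 8394/(171/2) + 29764/5623 = 8394*(2/171) + 29764*(1/5623) = 5596/57 + 29764/5623 = 33162856/320511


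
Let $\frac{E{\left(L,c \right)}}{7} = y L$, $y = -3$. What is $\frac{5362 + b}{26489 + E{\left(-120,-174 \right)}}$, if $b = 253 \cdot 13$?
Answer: $\frac{8651}{29009} \approx 0.29822$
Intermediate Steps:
$b = 3289$
$E{\left(L,c \right)} = - 21 L$ ($E{\left(L,c \right)} = 7 \left(- 3 L\right) = - 21 L$)
$\frac{5362 + b}{26489 + E{\left(-120,-174 \right)}} = \frac{5362 + 3289}{26489 - -2520} = \frac{8651}{26489 + 2520} = \frac{8651}{29009}$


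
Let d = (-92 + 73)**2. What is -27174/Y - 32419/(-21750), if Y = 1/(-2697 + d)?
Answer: 1380656624419/21750 ≈ 6.3478e+7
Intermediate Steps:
d = 361 (d = (-19)**2 = 361)
Y = -1/2336 (Y = 1/(-2697 + 361) = 1/(-2336) = -1/2336 ≈ -0.00042808)
-27174/Y - 32419/(-21750) = -27174/(-1/2336) - 32419/(-21750) = -27174*(-2336) - 32419*(-1/21750) = 63478464 + 32419/21750 = 1380656624419/21750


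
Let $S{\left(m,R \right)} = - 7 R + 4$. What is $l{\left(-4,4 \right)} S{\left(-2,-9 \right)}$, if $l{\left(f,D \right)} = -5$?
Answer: $-335$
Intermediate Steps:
$S{\left(m,R \right)} = 4 - 7 R$
$l{\left(-4,4 \right)} S{\left(-2,-9 \right)} = - 5 \left(4 - -63\right) = - 5 \left(4 + 63\right) = \left(-5\right) 67 = -335$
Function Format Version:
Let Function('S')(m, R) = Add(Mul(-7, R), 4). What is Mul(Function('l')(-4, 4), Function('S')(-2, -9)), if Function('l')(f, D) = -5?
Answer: -335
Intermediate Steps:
Function('S')(m, R) = Add(4, Mul(-7, R))
Mul(Function('l')(-4, 4), Function('S')(-2, -9)) = Mul(-5, Add(4, Mul(-7, -9))) = Mul(-5, Add(4, 63)) = Mul(-5, 67) = -335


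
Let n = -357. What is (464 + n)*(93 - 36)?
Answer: 6099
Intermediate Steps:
(464 + n)*(93 - 36) = (464 - 357)*(93 - 36) = 107*57 = 6099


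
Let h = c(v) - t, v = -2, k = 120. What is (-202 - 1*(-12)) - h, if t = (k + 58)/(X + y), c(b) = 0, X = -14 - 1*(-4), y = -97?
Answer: -20508/107 ≈ -191.66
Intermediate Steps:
X = -10 (X = -14 + 4 = -10)
t = -178/107 (t = (120 + 58)/(-10 - 97) = 178/(-107) = 178*(-1/107) = -178/107 ≈ -1.6636)
h = 178/107 (h = 0 - 1*(-178/107) = 0 + 178/107 = 178/107 ≈ 1.6636)
(-202 - 1*(-12)) - h = (-202 - 1*(-12)) - 1*178/107 = (-202 + 12) - 178/107 = -190 - 178/107 = -20508/107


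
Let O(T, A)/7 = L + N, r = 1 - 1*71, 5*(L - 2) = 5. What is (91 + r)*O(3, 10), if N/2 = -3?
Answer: -441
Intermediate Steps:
L = 3 (L = 2 + (⅕)*5 = 2 + 1 = 3)
N = -6 (N = 2*(-3) = -6)
r = -70 (r = 1 - 71 = -70)
O(T, A) = -21 (O(T, A) = 7*(3 - 6) = 7*(-3) = -21)
(91 + r)*O(3, 10) = (91 - 70)*(-21) = 21*(-21) = -441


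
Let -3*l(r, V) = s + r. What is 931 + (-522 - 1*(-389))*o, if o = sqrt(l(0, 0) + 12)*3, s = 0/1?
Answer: 931 - 798*sqrt(3) ≈ -451.18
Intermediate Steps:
s = 0 (s = 0*1 = 0)
l(r, V) = -r/3 (l(r, V) = -(0 + r)/3 = -r/3)
o = 6*sqrt(3) (o = sqrt(-1/3*0 + 12)*3 = sqrt(0 + 12)*3 = sqrt(12)*3 = (2*sqrt(3))*3 = 6*sqrt(3) ≈ 10.392)
931 + (-522 - 1*(-389))*o = 931 + (-522 - 1*(-389))*(6*sqrt(3)) = 931 + (-522 + 389)*(6*sqrt(3)) = 931 - 798*sqrt(3)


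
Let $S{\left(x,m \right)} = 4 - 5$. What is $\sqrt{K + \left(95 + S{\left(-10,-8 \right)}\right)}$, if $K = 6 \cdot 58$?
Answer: $\sqrt{442} \approx 21.024$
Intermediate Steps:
$S{\left(x,m \right)} = -1$ ($S{\left(x,m \right)} = 4 - 5 = -1$)
$K = 348$
$\sqrt{K + \left(95 + S{\left(-10,-8 \right)}\right)} = \sqrt{348 + \left(95 - 1\right)} = \sqrt{348 + 94} = \sqrt{442}$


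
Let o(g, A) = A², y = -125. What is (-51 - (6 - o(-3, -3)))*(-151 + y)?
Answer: 13248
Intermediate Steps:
(-51 - (6 - o(-3, -3)))*(-151 + y) = (-51 - (6 - 1*(-3)²))*(-151 - 125) = (-51 - (6 - 1*9))*(-276) = (-51 - (6 - 9))*(-276) = (-51 - 1*(-3))*(-276) = (-51 + 3)*(-276) = -48*(-276) = 13248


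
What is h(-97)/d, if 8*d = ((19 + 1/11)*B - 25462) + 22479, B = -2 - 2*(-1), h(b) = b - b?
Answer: 0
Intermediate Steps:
h(b) = 0
B = 0 (B = -2 + 2 = 0)
d = -2983/8 (d = (((19 + 1/11)*0 - 25462) + 22479)/8 = (((210/11)*0 - 25462) + 22479)/8 = ((0 - 25462) + 22479)/8 = (-25462 + 22479)/8 = (⅛)*(-2983) = -2983/8 ≈ -372.88)
h(-97)/d = 0/(-2983/8) = 0*(-8/2983) = 0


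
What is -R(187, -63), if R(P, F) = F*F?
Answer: -3969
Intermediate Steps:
R(P, F) = F**2
-R(187, -63) = -1*(-63)**2 = -1*3969 = -3969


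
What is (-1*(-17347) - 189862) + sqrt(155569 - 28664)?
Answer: -172515 + sqrt(126905) ≈ -1.7216e+5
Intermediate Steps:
(-1*(-17347) - 189862) + sqrt(155569 - 28664) = (17347 - 189862) + sqrt(126905) = -172515 + sqrt(126905)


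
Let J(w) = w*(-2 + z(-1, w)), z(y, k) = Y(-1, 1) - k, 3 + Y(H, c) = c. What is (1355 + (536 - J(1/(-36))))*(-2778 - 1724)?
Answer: -5516284843/648 ≈ -8.5128e+6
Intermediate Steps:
Y(H, c) = -3 + c
z(y, k) = -2 - k (z(y, k) = (-3 + 1) - k = -2 - k)
J(w) = w*(-4 - w) (J(w) = w*(-2 + (-2 - w)) = w*(-4 - w))
(1355 + (536 - J(1/(-36))))*(-2778 - 1724) = (1355 + (536 - (-1)*(4 + 1/(-36))/(-36)))*(-2778 - 1724) = (1355 + (536 - (-1)*(-1)*(4 - 1/36)/36))*(-4502) = (1355 + (536 - (-1)*(-1)*143/(36*36)))*(-4502) = (1355 + (536 - 1*143/1296))*(-4502) = (1355 + (536 - 143/1296))*(-4502) = (1355 + 694513/1296)*(-4502) = (2450593/1296)*(-4502) = -5516284843/648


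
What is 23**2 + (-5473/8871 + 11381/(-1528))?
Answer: 7061212157/13554888 ≈ 520.93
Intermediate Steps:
23**2 + (-5473/8871 + 11381/(-1528)) = 529 + (-5473*1/8871 + 11381*(-1/1528)) = 529 + (-5473/8871 - 11381/1528) = 529 - 109323595/13554888 = 7061212157/13554888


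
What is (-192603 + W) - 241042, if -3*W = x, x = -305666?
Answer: -995269/3 ≈ -3.3176e+5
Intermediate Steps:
W = 305666/3 (W = -1/3*(-305666) = 305666/3 ≈ 1.0189e+5)
(-192603 + W) - 241042 = (-192603 + 305666/3) - 241042 = -272143/3 - 241042 = -995269/3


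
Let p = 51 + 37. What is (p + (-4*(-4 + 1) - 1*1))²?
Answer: 9801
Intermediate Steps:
p = 88
(p + (-4*(-4 + 1) - 1*1))² = (88 + (-4*(-4 + 1) - 1*1))² = (88 + (-4*(-3) - 1))² = (88 + (12 - 1))² = (88 + 11)² = 99² = 9801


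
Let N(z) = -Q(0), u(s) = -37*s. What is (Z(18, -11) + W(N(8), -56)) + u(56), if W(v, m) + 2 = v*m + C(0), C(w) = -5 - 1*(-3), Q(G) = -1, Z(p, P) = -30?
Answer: -2162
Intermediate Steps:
C(w) = -2 (C(w) = -5 + 3 = -2)
N(z) = 1 (N(z) = -1*(-1) = 1)
W(v, m) = -4 + m*v (W(v, m) = -2 + (v*m - 2) = -2 + (m*v - 2) = -2 + (-2 + m*v) = -4 + m*v)
(Z(18, -11) + W(N(8), -56)) + u(56) = (-30 + (-4 - 56*1)) - 37*56 = (-30 + (-4 - 56)) - 2072 = (-30 - 60) - 2072 = -90 - 2072 = -2162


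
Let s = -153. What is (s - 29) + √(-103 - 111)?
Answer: -182 + I*√214 ≈ -182.0 + 14.629*I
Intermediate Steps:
(s - 29) + √(-103 - 111) = (-153 - 29) + √(-103 - 111) = -182 + √(-214) = -182 + I*√214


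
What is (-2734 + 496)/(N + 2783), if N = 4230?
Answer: -2238/7013 ≈ -0.31912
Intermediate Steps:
(-2734 + 496)/(N + 2783) = (-2734 + 496)/(4230 + 2783) = -2238/7013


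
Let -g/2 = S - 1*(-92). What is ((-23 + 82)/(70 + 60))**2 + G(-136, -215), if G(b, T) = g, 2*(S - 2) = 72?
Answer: -4390519/16900 ≈ -259.79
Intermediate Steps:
S = 38 (S = 2 + (1/2)*72 = 2 + 36 = 38)
g = -260 (g = -2*(38 - 1*(-92)) = -2*(38 + 92) = -2*130 = -260)
G(b, T) = -260
((-23 + 82)/(70 + 60))**2 + G(-136, -215) = ((-23 + 82)/(70 + 60))**2 - 260 = (59/130)**2 - 260 = 3481/16900 - 260 = -4390519/16900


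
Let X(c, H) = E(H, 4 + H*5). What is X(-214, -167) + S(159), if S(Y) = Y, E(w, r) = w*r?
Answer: 138936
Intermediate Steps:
E(w, r) = r*w
X(c, H) = H*(4 + 5*H) (X(c, H) = (4 + H*5)*H = (4 + 5*H)*H = H*(4 + 5*H))
X(-214, -167) + S(159) = -167*(4 + 5*(-167)) + 159 = -167*(4 - 835) + 159 = -167*(-831) + 159 = 138777 + 159 = 138936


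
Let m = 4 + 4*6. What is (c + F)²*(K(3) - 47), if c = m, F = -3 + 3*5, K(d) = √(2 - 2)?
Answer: -75200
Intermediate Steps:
K(d) = 0 (K(d) = √0 = 0)
F = 12 (F = -3 + 15 = 12)
m = 28 (m = 4 + 24 = 28)
c = 28
(c + F)²*(K(3) - 47) = (28 + 12)²*(0 - 47) = 40²*(-47) = 1600*(-47) = -75200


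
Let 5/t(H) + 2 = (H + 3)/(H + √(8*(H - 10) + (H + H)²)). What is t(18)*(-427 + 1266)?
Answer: -293650/149 - 10068*√85/149 ≈ -2593.8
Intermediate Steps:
t(H) = 5/(-2 + (3 + H)/(H + √(-80 + 4*H² + 8*H))) (t(H) = 5/(-2 + (H + 3)/(H + √(8*(H - 10) + (H + H)²))) = 5/(-2 + (3 + H)/(H + √(8*(-10 + H) + (2*H)²))) = 5/(-2 + (3 + H)/(H + √((-80 + 8*H) + 4*H²))) = 5/(-2 + (3 + H)/(H + √(-80 + 4*H² + 8*H))))
t(18)*(-427 + 1266) = (5*(-1*18 - 2*√(-20 + 18² + 2*18))/(-3 + 18 + 4*√(-20 + 18² + 2*18)))*(-427 + 1266) = (5*(-18 - 2*√(-20 + 324 + 36))/(-3 + 18 + 4*√(-20 + 324 + 36)))*839 = (5*(-18 - 4*√85)/(-3 + 18 + 4*√340))*839 = (5*(-18 - 4*√85)/(-3 + 18 + 4*(2*√85)))*839 = (5*(-18 - 4*√85)/(-3 + 18 + 8*√85))*839 = (5*(-18 - 4*√85)/(15 + 8*√85))*839 = 4195*(-18 - 4*√85)/(15 + 8*√85)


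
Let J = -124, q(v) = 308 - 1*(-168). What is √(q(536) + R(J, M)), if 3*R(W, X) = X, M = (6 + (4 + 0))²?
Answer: 2*√1146/3 ≈ 22.568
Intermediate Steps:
M = 100 (M = (6 + 4)² = 10² = 100)
q(v) = 476 (q(v) = 308 + 168 = 476)
R(W, X) = X/3
√(q(536) + R(J, M)) = √(476 + (⅓)*100) = √(476 + 100/3) = √(1528/3) = 2*√1146/3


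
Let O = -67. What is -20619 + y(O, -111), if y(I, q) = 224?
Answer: -20395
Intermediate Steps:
-20619 + y(O, -111) = -20619 + 224 = -20395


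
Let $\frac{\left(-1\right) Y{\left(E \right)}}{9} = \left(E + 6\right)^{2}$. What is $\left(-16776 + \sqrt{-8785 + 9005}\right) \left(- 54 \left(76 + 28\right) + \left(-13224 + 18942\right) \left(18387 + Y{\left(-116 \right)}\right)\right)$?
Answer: $8682568945200 - 1035117900 \sqrt{55} \approx 8.6749 \cdot 10^{12}$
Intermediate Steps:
$Y{\left(E \right)} = - 9 \left(6 + E\right)^{2}$ ($Y{\left(E \right)} = - 9 \left(E + 6\right)^{2} = - 9 \left(6 + E\right)^{2}$)
$\left(-16776 + \sqrt{-8785 + 9005}\right) \left(- 54 \left(76 + 28\right) + \left(-13224 + 18942\right) \left(18387 + Y{\left(-116 \right)}\right)\right) = \left(-16776 + \sqrt{-8785 + 9005}\right) \left(- 54 \left(76 + 28\right) + \left(-13224 + 18942\right) \left(18387 - 9 \left(6 - 116\right)^{2}\right)\right) = \left(-16776 + \sqrt{220}\right) \left(\left(-54\right) 104 + 5718 \left(18387 - 9 \left(-110\right)^{2}\right)\right) = \left(-16776 + 2 \sqrt{55}\right) \left(-5616 + 5718 \left(18387 - 108900\right)\right) = \left(-16776 + 2 \sqrt{55}\right) \left(-5616 + 5718 \left(-90513\right)\right) = \left(-16776 + 2 \sqrt{55}\right) \left(-5616 - 517553334\right) = \left(-16776 + 2 \sqrt{55}\right) \left(-517558950\right) = 8682568945200 - 1035117900 \sqrt{55}$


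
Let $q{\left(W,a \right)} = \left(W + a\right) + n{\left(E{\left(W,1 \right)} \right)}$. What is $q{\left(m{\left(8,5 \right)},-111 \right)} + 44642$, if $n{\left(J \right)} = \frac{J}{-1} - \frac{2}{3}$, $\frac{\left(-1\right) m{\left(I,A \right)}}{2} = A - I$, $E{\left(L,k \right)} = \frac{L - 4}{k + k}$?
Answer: $\frac{133606}{3} \approx 44535.0$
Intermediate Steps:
$E{\left(L,k \right)} = \frac{-4 + L}{2 k}$
$m{\left(I,A \right)} = - 2 A + 2 I$ ($m{\left(I,A \right)} = - 2 \left(A - I\right) = - 2 A + 2 I$)
$n{\left(J \right)} = - \frac{2}{3} - J$ ($n{\left(J \right)} = J \left(-1\right) - \frac{2}{3} = - J - \frac{2}{3} = - \frac{2}{3} - J$)
$q{\left(W,a \right)} = \frac{4}{3} + a + \frac{W}{2}$ ($q{\left(W,a \right)} = \left(W + a\right) - \left(\frac{2}{3} + \frac{-4 + W}{2 \cdot 1}\right) = \left(W + a\right) - \left(\frac{2}{3} + \frac{1}{2} \cdot 1 \left(-4 + W\right)\right) = \left(W + a\right) - \left(- \frac{4}{3} + \frac{W}{2}\right) = \frac{4}{3} + a + \frac{W}{2}$)
$q{\left(m{\left(8,5 \right)},-111 \right)} + 44642 = \left(\frac{4}{3} - 111 + \frac{\left(-2\right) 5 + 2 \cdot 8}{2}\right) + 44642 = \left(\frac{4}{3} - 111 + \frac{-10 + 16}{2}\right) + 44642 = \left(\frac{4}{3} - 111 + \frac{1}{2} \cdot 6\right) + 44642 = \left(\frac{4}{3} - 111 + 3\right) + 44642 = - \frac{320}{3} + 44642 = \frac{133606}{3}$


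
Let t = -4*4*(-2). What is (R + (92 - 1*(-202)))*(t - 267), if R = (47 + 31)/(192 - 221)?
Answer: -1985280/29 ≈ -68458.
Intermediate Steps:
R = -78/29 (R = 78/(-29) = 78*(-1/29) = -78/29 ≈ -2.6897)
t = 32 (t = -16*(-2) = 32)
(R + (92 - 1*(-202)))*(t - 267) = (-78/29 + (92 - 1*(-202)))*(32 - 267) = (-78/29 + (92 + 202))*(-235) = (-78/29 + 294)*(-235) = (8448/29)*(-235) = -1985280/29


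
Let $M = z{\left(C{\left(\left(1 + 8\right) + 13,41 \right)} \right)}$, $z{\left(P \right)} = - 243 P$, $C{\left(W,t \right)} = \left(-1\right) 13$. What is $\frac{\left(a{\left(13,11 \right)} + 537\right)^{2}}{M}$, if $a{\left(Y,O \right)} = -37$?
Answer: $\frac{250000}{3159} \approx 79.139$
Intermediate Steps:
$C{\left(W,t \right)} = -13$
$M = 3159$ ($M = \left(-243\right) \left(-13\right) = 3159$)
$\frac{\left(a{\left(13,11 \right)} + 537\right)^{2}}{M} = \frac{\left(-37 + 537\right)^{2}}{3159} = 500^{2} \cdot \frac{1}{3159} = 250000 \cdot \frac{1}{3159} = \frac{250000}{3159}$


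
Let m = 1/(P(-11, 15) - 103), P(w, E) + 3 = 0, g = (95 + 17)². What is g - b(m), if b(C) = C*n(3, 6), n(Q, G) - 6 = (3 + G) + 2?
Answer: 1329681/106 ≈ 12544.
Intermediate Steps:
g = 12544 (g = 112² = 12544)
P(w, E) = -3 (P(w, E) = -3 + 0 = -3)
n(Q, G) = 11 + G (n(Q, G) = 6 + ((3 + G) + 2) = 6 + (5 + G) = 11 + G)
m = -1/106 (m = 1/(-3 - 103) = 1/(-106) = -1/106 ≈ -0.0094340)
b(C) = 17*C (b(C) = C*(11 + 6) = C*17 = 17*C)
g - b(m) = 12544 - 17*(-1)/106 = 12544 - 1*(-17/106) = 12544 + 17/106 = 1329681/106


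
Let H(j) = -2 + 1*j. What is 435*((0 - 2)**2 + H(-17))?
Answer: -6525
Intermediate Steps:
H(j) = -2 + j
435*((0 - 2)**2 + H(-17)) = 435*((0 - 2)**2 + (-2 - 17)) = 435*((-2)**2 - 19) = 435*(4 - 19) = 435*(-15) = -6525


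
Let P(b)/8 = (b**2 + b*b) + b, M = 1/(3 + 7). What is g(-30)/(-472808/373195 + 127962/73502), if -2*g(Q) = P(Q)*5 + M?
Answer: -1942087728469889/26004889948 ≈ -74682.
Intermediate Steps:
M = 1/10 ≈ 0.10000
P(b) = 8*b + 16*b**2 (P(b) = 8*((b**2 + b*b) + b) = 8*((b**2 + b**2) + b) = 8*(2*b**2 + b) = 8*(b + 2*b**2) = 8*b + 16*b**2)
g(Q) = -1/20 - 20*Q*(1 + 2*Q) (g(Q) = -((8*Q*(1 + 2*Q))*5 + 1/10)/2 = -(40*Q*(1 + 2*Q) + 1/10)/2 = -(1/10 + 40*Q*(1 + 2*Q))/2 = -1/20 - 20*Q*(1 + 2*Q))
g(-30)/(-472808/373195 + 127962/73502) = (-1/20 - 20*(-30)*(1 + 2*(-30)))/(-472808/373195 + 127962/73502) = (-1/20 - 20*(-30)*(1 - 60))/(-472808*1/373195 + 127962*(1/73502)) = (-1/20 - 20*(-30)*(-59))/(-472808/373195 + 63981/36751) = (-1/20 - 35400)/(6501222487/13715289445) = -708001/20*13715289445/6501222487 = -1942087728469889/26004889948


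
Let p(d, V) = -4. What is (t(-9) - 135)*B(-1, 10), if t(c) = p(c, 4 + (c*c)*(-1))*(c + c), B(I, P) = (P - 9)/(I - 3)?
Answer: 63/4 ≈ 15.750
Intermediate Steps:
B(I, P) = (-9 + P)/(-3 + I)
t(c) = -8*c (t(c) = -4*(c + c) = -8*c)
(t(-9) - 135)*B(-1, 10) = (-8*(-9) - 135)*((-9 + 10)/(-3 - 1)) = (72 - 135)*(1/(-4)) = -(-63)/4 = -63*(-1/4) = 63/4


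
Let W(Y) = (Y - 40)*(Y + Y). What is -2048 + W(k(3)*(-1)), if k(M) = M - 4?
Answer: -2126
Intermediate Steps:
k(M) = -4 + M
W(Y) = 2*Y*(-40 + Y) (W(Y) = (-40 + Y)*(2*Y) = 2*Y*(-40 + Y))
-2048 + W(k(3)*(-1)) = -2048 + 2*((-4 + 3)*(-1))*(-40 + (-4 + 3)*(-1)) = -2048 + 2*(-1*(-1))*(-40 - 1*(-1)) = -2048 + 2*1*(-40 + 1) = -2048 + 2*1*(-39) = -2048 - 78 = -2126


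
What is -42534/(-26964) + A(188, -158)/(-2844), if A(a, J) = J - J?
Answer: 2363/1498 ≈ 1.5774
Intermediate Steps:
A(a, J) = 0
-42534/(-26964) + A(188, -158)/(-2844) = -42534/(-26964) + 0/(-2844) = -42534*(-1/26964) + 0*(-1/2844) = 2363/1498 + 0 = 2363/1498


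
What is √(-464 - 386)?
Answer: 5*I*√34 ≈ 29.155*I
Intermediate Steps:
√(-464 - 386) = √(-850) = 5*I*√34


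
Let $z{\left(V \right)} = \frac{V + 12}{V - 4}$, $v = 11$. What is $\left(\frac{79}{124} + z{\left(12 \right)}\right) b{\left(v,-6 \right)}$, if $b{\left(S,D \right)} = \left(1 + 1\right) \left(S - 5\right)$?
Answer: $\frac{1353}{31} \approx 43.645$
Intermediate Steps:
$z{\left(V \right)} = \frac{12 + V}{-4 + V}$
$b{\left(S,D \right)} = -10 + 2 S$ ($b{\left(S,D \right)} = 2 \left(-5 + S\right) = -10 + 2 S$)
$\left(\frac{79}{124} + z{\left(12 \right)}\right) b{\left(v,-6 \right)} = \left(\frac{79}{124} + \frac{12 + 12}{-4 + 12}\right) \left(-10 + 2 \cdot 11\right) = \left(79 \cdot \frac{1}{124} + \frac{1}{8} \cdot 24\right) \left(-10 + 22\right) = \left(\frac{79}{124} + \frac{1}{8} \cdot 24\right) 12 = \left(\frac{79}{124} + 3\right) 12 = \frac{451}{124} \cdot 12 = \frac{1353}{31}$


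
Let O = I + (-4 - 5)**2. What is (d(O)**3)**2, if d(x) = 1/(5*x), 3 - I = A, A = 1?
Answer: 1/5108443333890625 ≈ 1.9575e-16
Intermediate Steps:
I = 2 (I = 3 - 1*1 = 3 - 1 = 2)
O = 83 (O = 2 + (-4 - 5)**2 = 2 + (-9)**2 = 2 + 81 = 83)
d(x) = 1/(5*x)
(d(O)**3)**2 = (((1/5)/83)**3)**2 = (((1/5)*(1/83))**3)**2 = ((1/415)**3)**2 = (1/71473375)**2 = 1/5108443333890625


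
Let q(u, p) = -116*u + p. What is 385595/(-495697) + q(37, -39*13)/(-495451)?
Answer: -188664578442/245593574347 ≈ -0.76820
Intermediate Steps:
q(u, p) = p - 116*u
385595/(-495697) + q(37, -39*13)/(-495451) = 385595/(-495697) + (-39*13 - 116*37)/(-495451) = 385595*(-1/495697) + (-507 - 4292)*(-1/495451) = -385595/495697 - 4799*(-1/495451) = -385595/495697 + 4799/495451 = -188664578442/245593574347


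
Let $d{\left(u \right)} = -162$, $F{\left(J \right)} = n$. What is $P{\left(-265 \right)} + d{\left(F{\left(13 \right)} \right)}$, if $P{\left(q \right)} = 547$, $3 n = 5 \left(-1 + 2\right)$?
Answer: $385$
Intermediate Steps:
$n = \frac{5}{3}$ ($n = \frac{5 \left(-1 + 2\right)}{3} = \frac{5 \cdot 1}{3} = \frac{1}{3} \cdot 5 = \frac{5}{3} \approx 1.6667$)
$F{\left(J \right)} = \frac{5}{3}$
$P{\left(-265 \right)} + d{\left(F{\left(13 \right)} \right)} = 547 - 162 = 385$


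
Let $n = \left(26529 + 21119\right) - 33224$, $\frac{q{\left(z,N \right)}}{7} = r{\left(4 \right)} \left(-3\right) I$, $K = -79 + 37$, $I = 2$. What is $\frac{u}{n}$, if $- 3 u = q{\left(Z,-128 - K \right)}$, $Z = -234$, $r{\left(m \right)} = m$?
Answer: $\frac{7}{1803} \approx 0.0038824$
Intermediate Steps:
$K = -42$
$q{\left(z,N \right)} = -168$ ($q{\left(z,N \right)} = 7 \cdot 4 \left(-3\right) 2 = 7 \left(\left(-12\right) 2\right) = 7 \left(-24\right) = -168$)
$n = 14424$ ($n = 47648 - 33224 = 14424$)
$u = 56$ ($u = \left(- \frac{1}{3}\right) \left(-168\right) = 56$)
$\frac{u}{n} = \frac{56}{14424} = 56 \cdot \frac{1}{14424} = \frac{7}{1803}$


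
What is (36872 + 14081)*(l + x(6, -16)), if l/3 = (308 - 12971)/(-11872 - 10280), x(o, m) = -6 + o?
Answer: 645217839/7384 ≈ 87381.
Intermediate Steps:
l = 12663/7384 (l = 3*((308 - 12971)/(-11872 - 10280)) = 3*(-12663/(-22152)) = 3*(-12663*(-1/22152)) = 3*(4221/7384) = 12663/7384 ≈ 1.7149)
(36872 + 14081)*(l + x(6, -16)) = (36872 + 14081)*(12663/7384 + (-6 + 6)) = 50953*(12663/7384 + 0) = 50953*(12663/7384) = 645217839/7384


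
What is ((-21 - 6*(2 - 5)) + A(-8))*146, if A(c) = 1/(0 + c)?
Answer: -1825/4 ≈ -456.25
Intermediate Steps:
A(c) = 1/c
((-21 - 6*(2 - 5)) + A(-8))*146 = ((-21 - 6*(2 - 5)) + 1/(-8))*146 = ((-21 - 6*(-3)) - ⅛)*146 = ((-21 - 1*(-18)) - ⅛)*146 = ((-21 + 18) - ⅛)*146 = (-3 - ⅛)*146 = -25/8*146 = -1825/4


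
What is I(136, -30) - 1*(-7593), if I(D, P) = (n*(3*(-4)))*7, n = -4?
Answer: 7929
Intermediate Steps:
I(D, P) = 336 (I(D, P) = -12*(-4)*7 = -4*(-12)*7 = 48*7 = 336)
I(136, -30) - 1*(-7593) = 336 - 1*(-7593) = 336 + 7593 = 7929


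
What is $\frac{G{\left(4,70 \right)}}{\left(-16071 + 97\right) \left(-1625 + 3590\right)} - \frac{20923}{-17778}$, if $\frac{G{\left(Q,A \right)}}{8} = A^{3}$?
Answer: $\frac{137861073}{126537878} \approx 1.0895$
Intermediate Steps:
$G{\left(Q,A \right)} = 8 A^{3}$
$\frac{G{\left(4,70 \right)}}{\left(-16071 + 97\right) \left(-1625 + 3590\right)} - \frac{20923}{-17778} = \frac{8 \cdot 70^{3}}{\left(-16071 + 97\right) \left(-1625 + 3590\right)} - \frac{20923}{-17778} = \frac{8 \cdot 343000}{\left(-15974\right) 1965} - - \frac{20923}{17778} = \frac{2744000}{-31388910} + \frac{20923}{17778} = 2744000 \left(- \frac{1}{31388910}\right) + \frac{20923}{17778} = - \frac{5600}{64059} + \frac{20923}{17778} = \frac{137861073}{126537878}$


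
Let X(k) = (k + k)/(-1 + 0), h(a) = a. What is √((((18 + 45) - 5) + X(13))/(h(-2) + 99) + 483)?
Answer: √4547651/97 ≈ 21.985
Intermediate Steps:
X(k) = -2*k (X(k) = (2*k)/(-1) = (2*k)*(-1) = -2*k)
√((((18 + 45) - 5) + X(13))/(h(-2) + 99) + 483) = √((((18 + 45) - 5) - 2*13)/(-2 + 99) + 483) = √(((63 - 5) - 26)/97 + 483) = √((58 - 26)*(1/97) + 483) = √(32*(1/97) + 483) = √(32/97 + 483) = √(46883/97) = √4547651/97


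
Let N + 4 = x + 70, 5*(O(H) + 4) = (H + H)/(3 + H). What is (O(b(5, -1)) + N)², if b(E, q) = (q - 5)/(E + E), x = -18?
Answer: 192721/100 ≈ 1927.2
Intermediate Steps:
b(E, q) = (-5 + q)/(2*E) (b(E, q) = (-5 + q)/((2*E)) = (-5 + q)*(1/(2*E)) = (-5 + q)/(2*E))
O(H) = -4 + 2*H/(5*(3 + H)) (O(H) = -4 + ((H + H)/(3 + H))/5 = -4 + ((2*H)/(3 + H))/5 = -4 + (2*H/(3 + H))/5 = -4 + 2*H/(5*(3 + H)))
N = 48 (N = -4 + (-18 + 70) = -4 + 52 = 48)
(O(b(5, -1)) + N)² = (6*(-10 - 3*(-5 - 1)/(2*5))/(5*(3 + (½)*(-5 - 1)/5)) + 48)² = (6*(-10 - 3*(-6)/(2*5))/(5*(3 + (½)*(⅕)*(-6))) + 48)² = (6*(-10 - 3*(-⅗))/(5*(3 - ⅗)) + 48)² = (6*(-10 + 9/5)/(5*(12/5)) + 48)² = ((6/5)*(5/12)*(-41/5) + 48)² = (-41/10 + 48)² = (439/10)² = 192721/100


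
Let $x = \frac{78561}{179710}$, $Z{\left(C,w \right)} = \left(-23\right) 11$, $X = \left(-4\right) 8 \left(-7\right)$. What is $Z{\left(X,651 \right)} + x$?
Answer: $- \frac{45388069}{179710} \approx -252.56$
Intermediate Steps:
$X = 224$ ($X = \left(-32\right) \left(-7\right) = 224$)
$Z{\left(C,w \right)} = -253$
$x = \frac{78561}{179710}$ ($x = 78561 \cdot \frac{1}{179710} = \frac{78561}{179710} \approx 0.43715$)
$Z{\left(X,651 \right)} + x = -253 + \frac{78561}{179710} = - \frac{45388069}{179710}$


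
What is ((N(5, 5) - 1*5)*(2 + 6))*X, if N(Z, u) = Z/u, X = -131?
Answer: 4192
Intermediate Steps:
((N(5, 5) - 1*5)*(2 + 6))*X = ((5/5 - 1*5)*(2 + 6))*(-131) = ((5*(1/5) - 5)*8)*(-131) = ((1 - 5)*8)*(-131) = -4*8*(-131) = -32*(-131) = 4192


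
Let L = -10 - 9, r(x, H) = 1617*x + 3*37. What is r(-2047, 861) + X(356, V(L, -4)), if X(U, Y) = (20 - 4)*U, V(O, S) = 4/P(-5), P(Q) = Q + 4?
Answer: -3304192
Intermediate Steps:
P(Q) = 4 + Q
r(x, H) = 111 + 1617*x (r(x, H) = 1617*x + 111 = 111 + 1617*x)
L = -19
V(O, S) = -4 (V(O, S) = 4/(4 - 5) = 4/(-1) = 4*(-1) = -4)
X(U, Y) = 16*U
r(-2047, 861) + X(356, V(L, -4)) = (111 + 1617*(-2047)) + 16*356 = (111 - 3309999) + 5696 = -3309888 + 5696 = -3304192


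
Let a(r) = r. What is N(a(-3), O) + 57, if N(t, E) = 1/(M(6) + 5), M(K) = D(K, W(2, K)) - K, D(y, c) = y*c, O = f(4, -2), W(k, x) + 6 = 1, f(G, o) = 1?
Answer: 1766/31 ≈ 56.968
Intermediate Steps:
W(k, x) = -5 (W(k, x) = -6 + 1 = -5)
O = 1
D(y, c) = c*y
M(K) = -6*K (M(K) = -5*K - K = -6*K)
N(t, E) = -1/31 (N(t, E) = 1/(-6*6 + 5) = 1/(-36 + 5) = 1/(-31) = -1/31)
N(a(-3), O) + 57 = -1/31 + 57 = 1766/31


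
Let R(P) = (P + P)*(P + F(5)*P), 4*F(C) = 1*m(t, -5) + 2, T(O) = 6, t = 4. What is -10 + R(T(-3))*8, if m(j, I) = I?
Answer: 134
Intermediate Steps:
F(C) = -¾ (F(C) = (1*(-5) + 2)/4 = (-5 + 2)/4 = (¼)*(-3) = -¾)
R(P) = P²/2 (R(P) = (P + P)*(P - 3*P/4) = (2*P)*(P/4) = P²/2)
-10 + R(T(-3))*8 = -10 + ((½)*6²)*8 = -10 + ((½)*36)*8 = -10 + 18*8 = -10 + 144 = 134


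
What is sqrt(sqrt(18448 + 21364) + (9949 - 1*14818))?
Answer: sqrt(-4869 + 2*sqrt(9953)) ≈ 68.333*I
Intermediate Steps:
sqrt(sqrt(18448 + 21364) + (9949 - 1*14818)) = sqrt(sqrt(39812) + (9949 - 14818)) = sqrt(2*sqrt(9953) - 4869) = sqrt(-4869 + 2*sqrt(9953))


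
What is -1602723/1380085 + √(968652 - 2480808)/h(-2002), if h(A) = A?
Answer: -1602723/1380085 - I*√378039/1001 ≈ -1.1613 - 0.61423*I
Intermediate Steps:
-1602723/1380085 + √(968652 - 2480808)/h(-2002) = -1602723/1380085 + √(968652 - 2480808)/(-2002) = -1602723*1/1380085 + √(-1512156)*(-1/2002) = -1602723/1380085 + (2*I*√378039)*(-1/2002) = -1602723/1380085 - I*√378039/1001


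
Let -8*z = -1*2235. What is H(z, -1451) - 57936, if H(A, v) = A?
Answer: -461253/8 ≈ -57657.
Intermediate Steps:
z = 2235/8 (z = -(-1)*2235/8 = -⅛*(-2235) = 2235/8 ≈ 279.38)
H(z, -1451) - 57936 = 2235/8 - 57936 = -461253/8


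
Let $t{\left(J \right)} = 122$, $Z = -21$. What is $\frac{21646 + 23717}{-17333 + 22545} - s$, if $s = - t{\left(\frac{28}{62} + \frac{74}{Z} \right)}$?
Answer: $\frac{681227}{5212} \approx 130.7$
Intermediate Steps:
$s = -122$ ($s = \left(-1\right) 122 = -122$)
$\frac{21646 + 23717}{-17333 + 22545} - s = \frac{21646 + 23717}{-17333 + 22545} - -122 = \frac{45363}{5212} + 122 = \frac{681227}{5212}$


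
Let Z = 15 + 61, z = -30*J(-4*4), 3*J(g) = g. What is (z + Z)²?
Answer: 55696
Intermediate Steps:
J(g) = g/3
z = 160 (z = -10*(-4*4) = -10*(-16) = -30*(-16/3) = 160)
Z = 76
(z + Z)² = (160 + 76)² = 236² = 55696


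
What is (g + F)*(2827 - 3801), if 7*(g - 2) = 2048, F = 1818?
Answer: -14403512/7 ≈ -2.0576e+6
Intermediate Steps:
g = 2062/7 (g = 2 + (⅐)*2048 = 2 + 2048/7 = 2062/7 ≈ 294.57)
(g + F)*(2827 - 3801) = (2062/7 + 1818)*(2827 - 3801) = (14788/7)*(-974) = -14403512/7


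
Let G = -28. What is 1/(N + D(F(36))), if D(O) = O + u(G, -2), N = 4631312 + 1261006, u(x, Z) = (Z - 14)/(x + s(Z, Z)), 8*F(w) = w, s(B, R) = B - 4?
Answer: 34/200338981 ≈ 1.6971e-7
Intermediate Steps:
s(B, R) = -4 + B
F(w) = w/8
u(x, Z) = (-14 + Z)/(-4 + Z + x) (u(x, Z) = (Z - 14)/(x + (-4 + Z)) = (-14 + Z)/(-4 + Z + x))
N = 5892318
D(O) = 8/17 + O (D(O) = O + (-14 - 2)/(-4 - 2 - 28) = O - 16/(-34) = O - 1/34*(-16) = O + 8/17 = 8/17 + O)
1/(N + D(F(36))) = 1/(5892318 + (8/17 + (⅛)*36)) = 1/(5892318 + (8/17 + 9/2)) = 1/(5892318 + 169/34) = 1/(200338981/34) = 34/200338981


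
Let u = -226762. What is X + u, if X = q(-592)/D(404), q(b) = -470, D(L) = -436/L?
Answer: -24669588/109 ≈ -2.2633e+5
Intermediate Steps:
X = 47470/109 (X = -470/((-436/404)) = -470/((-436*1/404)) = -470/(-109/101) = -470*(-101/109) = 47470/109 ≈ 435.50)
X + u = 47470/109 - 226762 = -24669588/109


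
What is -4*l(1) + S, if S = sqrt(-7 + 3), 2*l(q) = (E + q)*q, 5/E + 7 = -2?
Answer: -8/9 + 2*I ≈ -0.88889 + 2.0*I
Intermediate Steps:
E = -5/9 (E = 5/(-7 - 2) = 5/(-9) = 5*(-1/9) = -5/9 ≈ -0.55556)
l(q) = q*(-5/9 + q)/2 (l(q) = ((-5/9 + q)*q)/2 = (q*(-5/9 + q))/2 = q*(-5/9 + q)/2)
S = 2*I (S = sqrt(-4) = 2*I ≈ 2.0*I)
-4*l(1) + S = -2*(-5 + 9*1)/9 + 2*I = -2*(-5 + 9)/9 + 2*I = -2*4/9 + 2*I = -4*2/9 + 2*I = -8/9 + 2*I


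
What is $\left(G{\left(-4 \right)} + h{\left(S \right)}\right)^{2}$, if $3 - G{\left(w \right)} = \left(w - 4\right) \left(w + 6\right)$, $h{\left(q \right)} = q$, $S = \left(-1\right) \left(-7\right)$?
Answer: $676$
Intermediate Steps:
$S = 7$
$G{\left(w \right)} = 3 - \left(-4 + w\right) \left(6 + w\right)$ ($G{\left(w \right)} = 3 - \left(w - 4\right) \left(w + 6\right) = 3 - \left(-4 + w\right) \left(6 + w\right)$)
$\left(G{\left(-4 \right)} + h{\left(S \right)}\right)^{2} = \left(\left(27 - \left(-4\right)^{2} - -8\right) + 7\right)^{2} = \left(\left(27 - 16 + 8\right) + 7\right)^{2} = \left(19 + 7\right)^{2} = 26^{2} = 676$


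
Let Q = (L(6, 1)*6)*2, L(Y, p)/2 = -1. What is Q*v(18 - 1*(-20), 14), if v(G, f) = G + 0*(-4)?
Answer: -912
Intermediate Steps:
L(Y, p) = -2 (L(Y, p) = 2*(-1) = -2)
v(G, f) = G (v(G, f) = G + 0 = G)
Q = -24 (Q = -2*6*2 = -12*2 = -24)
Q*v(18 - 1*(-20), 14) = -24*(18 - 1*(-20)) = -24*(18 + 20) = -24*38 = -912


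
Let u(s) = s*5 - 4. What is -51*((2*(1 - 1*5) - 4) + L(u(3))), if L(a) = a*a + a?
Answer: -6120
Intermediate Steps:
u(s) = -4 + 5*s (u(s) = 5*s - 4 = -4 + 5*s)
L(a) = a + a² (L(a) = a² + a = a + a²)
-51*((2*(1 - 1*5) - 4) + L(u(3))) = -51*((2*(1 - 1*5) - 4) + (-4 + 5*3)*(1 + (-4 + 5*3))) = -51*((2*(1 - 5) - 4) + (-4 + 15)*(1 + (-4 + 15))) = -51*((2*(-4) - 4) + 11*(1 + 11)) = -51*((-8 - 4) + 11*12) = -51*(-12 + 132) = -51*120 = -6120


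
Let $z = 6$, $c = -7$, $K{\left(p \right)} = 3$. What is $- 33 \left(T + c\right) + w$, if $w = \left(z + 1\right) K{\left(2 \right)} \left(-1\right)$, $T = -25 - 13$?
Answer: $1464$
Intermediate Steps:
$T = -38$
$w = -21$ ($w = \left(6 + 1\right) 3 \left(-1\right) = 7 \left(-3\right) = -21$)
$- 33 \left(T + c\right) + w = - 33 \left(-38 - 7\right) - 21 = \left(-33\right) \left(-45\right) - 21 = 1485 - 21 = 1464$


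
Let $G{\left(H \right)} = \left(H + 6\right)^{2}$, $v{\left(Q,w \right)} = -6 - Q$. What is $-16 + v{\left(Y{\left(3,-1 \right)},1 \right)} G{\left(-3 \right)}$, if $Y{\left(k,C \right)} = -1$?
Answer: $-61$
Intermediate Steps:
$G{\left(H \right)} = \left(6 + H\right)^{2}$
$-16 + v{\left(Y{\left(3,-1 \right)},1 \right)} G{\left(-3 \right)} = -16 + \left(-6 - -1\right) \left(6 - 3\right)^{2} = -16 + \left(-6 + 1\right) 3^{2} = -16 - 45 = -61$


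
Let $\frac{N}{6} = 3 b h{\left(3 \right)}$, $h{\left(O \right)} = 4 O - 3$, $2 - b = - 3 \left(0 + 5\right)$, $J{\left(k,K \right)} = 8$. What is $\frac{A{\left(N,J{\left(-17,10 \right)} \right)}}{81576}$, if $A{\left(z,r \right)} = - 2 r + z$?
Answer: $\frac{1369}{40788} \approx 0.033564$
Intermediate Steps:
$b = 17$ ($b = 2 - - 3 \left(0 + 5\right) = 2 - \left(-3\right) 5 = 2 - -15 = 2 + 15 = 17$)
$h{\left(O \right)} = -3 + 4 O$
$N = 2754$ ($N = 6 \cdot 3 \cdot 17 \left(-3 + 4 \cdot 3\right) = 6 \cdot 51 \left(-3 + 12\right) = 6 \cdot 51 \cdot 9 = 6 \cdot 459 = 2754$)
$A{\left(z,r \right)} = z - 2 r$
$\frac{A{\left(N,J{\left(-17,10 \right)} \right)}}{81576} = \frac{2754 - 16}{81576} = \left(2754 - 16\right) \frac{1}{81576} = 2738 \cdot \frac{1}{81576} = \frac{1369}{40788}$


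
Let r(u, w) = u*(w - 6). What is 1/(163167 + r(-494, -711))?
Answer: 1/517365 ≈ 1.9329e-6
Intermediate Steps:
r(u, w) = u*(-6 + w)
1/(163167 + r(-494, -711)) = 1/(163167 - 494*(-6 - 711)) = 1/(163167 - 494*(-717)) = 1/(163167 + 354198) = 1/517365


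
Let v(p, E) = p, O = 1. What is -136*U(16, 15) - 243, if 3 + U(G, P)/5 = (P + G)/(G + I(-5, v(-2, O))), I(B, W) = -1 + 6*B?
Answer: 9607/3 ≈ 3202.3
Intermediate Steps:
U(G, P) = -15 + 5*(G + P)/(-31 + G) (U(G, P) = -15 + 5*((P + G)/(G + (-1 + 6*(-5)))) = -15 + 5*((G + P)/(G + (-1 - 30))) = -15 + 5*((G + P)/(G - 31)) = -15 + 5*((G + P)/(-31 + G)) = -15 + 5*(G + P)/(-31 + G))
-136*U(16, 15) - 243 = -680*(93 + 15 - 2*16)/(-31 + 16) - 243 = -680*(93 + 15 - 32)/(-15) - 243 = -680*(-1)*76/15 - 243 = -136*(-76/3) - 243 = 10336/3 - 243 = 9607/3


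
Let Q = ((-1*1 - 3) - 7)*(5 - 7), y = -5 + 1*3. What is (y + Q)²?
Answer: 400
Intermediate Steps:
y = -2 (y = -5 + 3 = -2)
Q = 22 (Q = ((-1 - 3) - 7)*(-2) = (-4 - 7)*(-2) = -11*(-2) = 22)
(y + Q)² = (-2 + 22)² = 20² = 400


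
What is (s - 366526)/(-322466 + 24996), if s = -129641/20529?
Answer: 1504908379/1221352326 ≈ 1.2322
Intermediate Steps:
s = -129641/20529 (s = -129641*1/20529 = -129641/20529 ≈ -6.3150)
(s - 366526)/(-322466 + 24996) = (-129641/20529 - 366526)/(-322466 + 24996) = -7524541895/20529/(-297470) = -7524541895/20529*(-1/297470) = 1504908379/1221352326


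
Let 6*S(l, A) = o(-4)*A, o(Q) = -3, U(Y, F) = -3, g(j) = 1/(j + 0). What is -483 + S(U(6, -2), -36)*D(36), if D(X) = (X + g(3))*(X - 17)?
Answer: 11943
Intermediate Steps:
g(j) = 1/j
S(l, A) = -A/2 (S(l, A) = (-3*A)/6 = -A/2)
D(X) = (-17 + X)*(1/3 + X) (D(X) = (X + 1/3)*(X - 17) = (X + 1/3)*(-17 + X) = (1/3 + X)*(-17 + X) = (-17 + X)*(1/3 + X))
-483 + S(U(6, -2), -36)*D(36) = -483 + (-1/2*(-36))*(-17/3 + 36**2 - 50/3*36) = -483 + 18*(-17/3 + 1296 - 600) = -483 + 18*(2071/3) = -483 + 12426 = 11943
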